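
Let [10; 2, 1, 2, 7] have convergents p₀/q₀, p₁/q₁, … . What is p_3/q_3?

83/8

Using pₖ = aₖpₖ₋₁ + pₖ₋₂, qₖ = aₖqₖ₋₁ + qₖ₋₂ (with p₋₁=1, p₋₂=0, q₋₁=0, q₋₂=1):
  k=0: a=10, p=10, q=1
  k=1: a=2, p=21, q=2
  k=2: a=1, p=31, q=3
  k=3: a=2, p=83, q=8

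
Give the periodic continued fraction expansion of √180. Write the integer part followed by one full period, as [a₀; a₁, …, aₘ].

[13; 2, 2, 2, 26]

a₀ = ⌊√180⌋ = 13.
With m₀=0, d₀=1 and mₖ₊₁ = dₖaₖ − mₖ, dₖ₊₁ = (n − mₖ₊₁²)/dₖ, aₖ₊₁ = ⌊(a₀+mₖ₊₁)/dₖ₊₁⌋:
  k=1: m=13, d=11, a=2
  k=2: m=9, d=9, a=2
  k=3: m=9, d=11, a=2
  k=4: m=13, d=1, a=26
d=1 and a=2a₀=26 at k=4, so the next step gives (m, d) = (13, 11) again — its k=1 value — and the period has length 4.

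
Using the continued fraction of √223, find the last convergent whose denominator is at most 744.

√223 = [14; 1, 13, 1, 28, …] (period length 4).
Convergents:
  p_0/q_0 = 14/1
  p_1/q_1 = 15/1
  p_2/q_2 = 209/14
  p_3/q_3 = 224/15
  p_4/q_4 = 6481/434
  p_5/q_5 = 6705/449
  p_6/q_6 = 93646/6271
q_5 = 449 ≤ 744 < 6271 = q_6, so the answer is 6705/449.

6705/449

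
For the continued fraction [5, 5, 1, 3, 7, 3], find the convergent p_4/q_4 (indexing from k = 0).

Using pₖ = aₖpₖ₋₁ + pₖ₋₂, qₖ = aₖqₖ₋₁ + qₖ₋₂ (with p₋₁=1, p₋₂=0, q₋₁=0, q₋₂=1):
  k=0: a=5, p=5, q=1
  k=1: a=5, p=26, q=5
  k=2: a=1, p=31, q=6
  k=3: a=3, p=119, q=23
  k=4: a=7, p=864, q=167

864/167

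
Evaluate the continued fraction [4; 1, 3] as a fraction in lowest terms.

19/4

Using pₖ = aₖpₖ₋₁ + pₖ₋₂ and qₖ = aₖqₖ₋₁ + qₖ₋₂:
  k=0: a=4, p=4, q=1
  k=1: a=1, p=5, q=1
  k=2: a=3, p=19, q=4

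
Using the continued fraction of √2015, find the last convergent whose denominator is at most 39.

√2015 = [44; 1, 7, 1, 88, …] (period length 4).
Convergents:
  p_0/q_0 = 44/1
  p_1/q_1 = 45/1
  p_2/q_2 = 359/8
  p_3/q_3 = 404/9
  p_4/q_4 = 35911/800
q_3 = 9 ≤ 39 < 800 = q_4, so the answer is 404/9.

404/9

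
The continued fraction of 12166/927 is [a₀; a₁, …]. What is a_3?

12166 = 13·927 + 115   →  a_0 = 13
927 = 8·115 + 7   →  a_1 = 8
115 = 16·7 + 3   →  a_2 = 16
7 = 2·3 + 1   →  a_3 = 2

2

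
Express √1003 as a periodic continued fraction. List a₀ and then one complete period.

a₀ = ⌊√1003⌋ = 31.

[31; 1, 2, 31, 2, 1, 62]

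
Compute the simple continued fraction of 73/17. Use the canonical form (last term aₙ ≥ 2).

[4; 3, 2, 2]

73 = 4×17 + 5
17 = 3×5 + 2
5 = 2×2 + 1
2 = 2×1 + 0  (stop)
So 73/17 = [4; 3, 2, 2].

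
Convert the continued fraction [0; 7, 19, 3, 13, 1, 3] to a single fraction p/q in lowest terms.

3266/23031

Fold from the inside: start with 3/1.
  1 + 1/3 = 4/3
  13 + 3/4 = 55/4
  3 + 4/55 = 169/55
  19 + 55/169 = 3266/169
  7 + 169/3266 = 23031/3266
  0 + 3266/23031 = 3266/23031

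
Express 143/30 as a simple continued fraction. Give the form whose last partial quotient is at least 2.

[4; 1, 3, 3, 2]

143 = 4·30 + 23
30 = 1·23 + 7
23 = 3·7 + 2
7 = 3·2 + 1
2 = 2·1 + 0  (stop)
So 143/30 = [4; 1, 3, 3, 2].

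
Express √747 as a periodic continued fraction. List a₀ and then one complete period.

a₀ = ⌊√747⌋ = 27.
With m₀=0, d₀=1 and mₖ₊₁ = dₖaₖ − mₖ, dₖ₊₁ = (n − mₖ₊₁²)/dₖ, aₖ₊₁ = ⌊(a₀+mₖ₊₁)/dₖ₊₁⌋:
  k=1: m=27, d=18, a=3
  k=2: m=27, d=1, a=54
d=1 and a=2a₀=54 at k=2, so the next step gives (m, d) = (27, 18) again — its k=1 value — and the period has length 2.

[27; 3, 54]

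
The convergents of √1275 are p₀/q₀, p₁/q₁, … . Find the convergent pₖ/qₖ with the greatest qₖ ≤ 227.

√1275 = [35; 1, 2, 2, 2, 2, 2, 1, 70, …] (period length 8).
Convergents:
  p_0/q_0 = 35/1
  p_1/q_1 = 36/1
  p_2/q_2 = 107/3
  p_3/q_3 = 250/7
  p_4/q_4 = 607/17
  p_5/q_5 = 1464/41
  p_6/q_6 = 3535/99
  p_7/q_7 = 4999/140
  p_8/q_8 = 353465/9899
q_7 = 140 ≤ 227 < 9899 = q_8, so the answer is 4999/140.

4999/140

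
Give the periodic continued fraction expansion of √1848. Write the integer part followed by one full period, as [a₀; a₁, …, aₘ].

[42; 1, 84]

a₀ = ⌊√1848⌋ = 42.
With m₀=0, d₀=1 and mₖ₊₁ = dₖaₖ − mₖ, dₖ₊₁ = (n − mₖ₊₁²)/dₖ, aₖ₊₁ = ⌊(a₀+mₖ₊₁)/dₖ₊₁⌋:
  k=1: m=42, d=84, a=1
  k=2: m=42, d=1, a=84
d=1 and a=2a₀=84 at k=2, so the next step gives (m, d) = (42, 84) again — its k=1 value — and the period has length 2.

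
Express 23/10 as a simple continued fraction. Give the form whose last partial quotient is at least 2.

[2; 3, 3]

23 = 2·10 + 3
10 = 3·3 + 1
3 = 3·1 + 0  (stop)
So 23/10 = [2; 3, 3].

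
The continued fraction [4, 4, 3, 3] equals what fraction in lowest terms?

182/43

Using pₖ = aₖpₖ₋₁ + pₖ₋₂ and qₖ = aₖqₖ₋₁ + qₖ₋₂:
  k=0: a=4, p=4, q=1
  k=1: a=4, p=17, q=4
  k=2: a=3, p=55, q=13
  k=3: a=3, p=182, q=43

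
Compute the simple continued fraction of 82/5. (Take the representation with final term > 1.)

[16; 2, 2]

82 = 16·5 + 2
5 = 2·2 + 1
2 = 2·1 + 0  (stop)
So 82/5 = [16; 2, 2].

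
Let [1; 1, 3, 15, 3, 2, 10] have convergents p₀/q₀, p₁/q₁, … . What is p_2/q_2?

Using pₖ = aₖpₖ₋₁ + pₖ₋₂, qₖ = aₖqₖ₋₁ + qₖ₋₂ (with p₋₁=1, p₋₂=0, q₋₁=0, q₋₂=1):
  k=0: a=1, p=1, q=1
  k=1: a=1, p=2, q=1
  k=2: a=3, p=7, q=4

7/4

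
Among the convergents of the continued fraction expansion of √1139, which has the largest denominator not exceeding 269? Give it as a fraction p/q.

√1139 = [33; 1, 2, 1, 66, …] (period length 4).
Convergents:
  p_0/q_0 = 33/1
  p_1/q_1 = 34/1
  p_2/q_2 = 101/3
  p_3/q_3 = 135/4
  p_4/q_4 = 9011/267
  p_5/q_5 = 9146/271
q_4 = 267 ≤ 269 < 271 = q_5, so the answer is 9011/267.

9011/267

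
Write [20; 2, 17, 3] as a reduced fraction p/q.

2192/107

Fold from the inside: start with 3/1.
  17 + 1/3 = 52/3
  2 + 3/52 = 107/52
  20 + 52/107 = 2192/107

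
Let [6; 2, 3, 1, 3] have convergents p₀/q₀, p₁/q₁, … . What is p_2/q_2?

Using pₖ = aₖpₖ₋₁ + pₖ₋₂, qₖ = aₖqₖ₋₁ + qₖ₋₂ (with p₋₁=1, p₋₂=0, q₋₁=0, q₋₂=1):
  k=0: a=6, p=6, q=1
  k=1: a=2, p=13, q=2
  k=2: a=3, p=45, q=7

45/7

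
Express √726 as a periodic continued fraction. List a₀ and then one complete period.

a₀ = ⌊√726⌋ = 26.
With m₀=0, d₀=1 and mₖ₊₁ = dₖaₖ − mₖ, dₖ₊₁ = (n − mₖ₊₁²)/dₖ, aₖ₊₁ = ⌊(a₀+mₖ₊₁)/dₖ₊₁⌋:
  k=1: m=26, d=50, a=1
  k=2: m=24, d=3, a=16
  k=3: m=24, d=50, a=1
  k=4: m=26, d=1, a=52
d=1 and a=2a₀=52 at k=4, so the next step gives (m, d) = (26, 50) again — its k=1 value — and the period has length 4.

[26; 1, 16, 1, 52]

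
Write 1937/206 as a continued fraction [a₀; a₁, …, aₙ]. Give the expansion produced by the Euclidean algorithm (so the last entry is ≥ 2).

[9; 2, 2, 13, 3]

1937 = 9×206 + 83
206 = 2×83 + 40
83 = 2×40 + 3
40 = 13×3 + 1
3 = 3×1 + 0  (stop)
So 1937/206 = [9; 2, 2, 13, 3].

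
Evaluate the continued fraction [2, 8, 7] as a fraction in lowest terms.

121/57

Fold from the inside: start with 7/1.
  8 + 1/7 = 57/7
  2 + 7/57 = 121/57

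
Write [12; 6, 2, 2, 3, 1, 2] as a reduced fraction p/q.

4753/391

Fold from the inside: start with 2/1.
  1 + 1/2 = 3/2
  3 + 2/3 = 11/3
  2 + 3/11 = 25/11
  2 + 11/25 = 61/25
  6 + 25/61 = 391/61
  12 + 61/391 = 4753/391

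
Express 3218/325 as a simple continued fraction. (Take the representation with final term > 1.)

3218 = 9·325 + 293
325 = 1·293 + 32
293 = 9·32 + 5
32 = 6·5 + 2
5 = 2·2 + 1
2 = 2·1 + 0  (stop)
So 3218/325 = [9; 1, 9, 6, 2, 2].

[9; 1, 9, 6, 2, 2]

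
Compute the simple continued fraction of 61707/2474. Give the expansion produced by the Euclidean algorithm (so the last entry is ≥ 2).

61707 = 24×2474 + 2331
2474 = 1×2331 + 143
2331 = 16×143 + 43
143 = 3×43 + 14
43 = 3×14 + 1
14 = 14×1 + 0  (stop)
So 61707/2474 = [24; 1, 16, 3, 3, 14].

[24; 1, 16, 3, 3, 14]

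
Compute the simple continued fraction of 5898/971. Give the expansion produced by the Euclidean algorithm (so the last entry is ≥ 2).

5898 = 6×971 + 72
971 = 13×72 + 35
72 = 2×35 + 2
35 = 17×2 + 1
2 = 2×1 + 0  (stop)
So 5898/971 = [6; 13, 2, 17, 2].

[6; 13, 2, 17, 2]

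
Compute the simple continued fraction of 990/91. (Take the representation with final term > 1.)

[10; 1, 7, 3, 1, 2]

990 = 10·91 + 80
91 = 1·80 + 11
80 = 7·11 + 3
11 = 3·3 + 2
3 = 1·2 + 1
2 = 2·1 + 0  (stop)
So 990/91 = [10; 1, 7, 3, 1, 2].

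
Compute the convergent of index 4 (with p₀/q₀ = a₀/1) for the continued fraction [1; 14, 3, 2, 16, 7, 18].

1758/1643

Using pₖ = aₖpₖ₋₁ + pₖ₋₂, qₖ = aₖqₖ₋₁ + qₖ₋₂ (with p₋₁=1, p₋₂=0, q₋₁=0, q₋₂=1):
  k=0: a=1, p=1, q=1
  k=1: a=14, p=15, q=14
  k=2: a=3, p=46, q=43
  k=3: a=2, p=107, q=100
  k=4: a=16, p=1758, q=1643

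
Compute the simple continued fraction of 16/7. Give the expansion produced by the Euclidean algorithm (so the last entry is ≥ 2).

[2; 3, 2]

16 = 2·7 + 2
7 = 3·2 + 1
2 = 2·1 + 0  (stop)
So 16/7 = [2; 3, 2].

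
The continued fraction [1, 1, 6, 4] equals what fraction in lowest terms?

Using pₖ = aₖpₖ₋₁ + pₖ₋₂ and qₖ = aₖqₖ₋₁ + qₖ₋₂:
  k=0: a=1, p=1, q=1
  k=1: a=1, p=2, q=1
  k=2: a=6, p=13, q=7
  k=3: a=4, p=54, q=29

54/29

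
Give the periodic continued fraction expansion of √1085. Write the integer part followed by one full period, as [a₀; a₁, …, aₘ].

a₀ = ⌊√1085⌋ = 32.
With m₀=0, d₀=1 and mₖ₊₁ = dₖaₖ − mₖ, dₖ₊₁ = (n − mₖ₊₁²)/dₖ, aₖ₊₁ = ⌊(a₀+mₖ₊₁)/dₖ₊₁⌋:
  k=1: m=32, d=61, a=1
  k=2: m=29, d=4, a=15
  k=3: m=31, d=31, a=2
  k=4: m=31, d=4, a=15
  k=5: m=29, d=61, a=1
  k=6: m=32, d=1, a=64
d=1 and a=2a₀=64 at k=6, so the next step gives (m, d) = (32, 61) again — its k=1 value — and the period has length 6.

[32; 1, 15, 2, 15, 1, 64]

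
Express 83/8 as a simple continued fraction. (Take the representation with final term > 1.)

83 = 10*8 + 3
8 = 2*3 + 2
3 = 1*2 + 1
2 = 2*1 + 0  (stop)
So 83/8 = [10; 2, 1, 2].

[10; 2, 1, 2]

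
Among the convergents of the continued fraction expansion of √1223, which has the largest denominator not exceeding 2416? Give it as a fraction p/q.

84421/2414

√1223 = [34; 1, 33, 1, 68, …] (period length 4).
Convergents:
  p_0/q_0 = 34/1
  p_1/q_1 = 35/1
  p_2/q_2 = 1189/34
  p_3/q_3 = 1224/35
  p_4/q_4 = 84421/2414
  p_5/q_5 = 85645/2449
q_4 = 2414 ≤ 2416 < 2449 = q_5, so the answer is 84421/2414.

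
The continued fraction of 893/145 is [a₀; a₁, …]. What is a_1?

893 = 6·145 + 23   →  a_0 = 6
145 = 6·23 + 7   →  a_1 = 6

6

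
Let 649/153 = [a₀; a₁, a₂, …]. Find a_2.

7

649 = 4·153 + 37   →  a_0 = 4
153 = 4·37 + 5   →  a_1 = 4
37 = 7·5 + 2   →  a_2 = 7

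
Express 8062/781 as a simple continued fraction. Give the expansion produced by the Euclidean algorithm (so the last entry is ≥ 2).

8062 = 10×781 + 252
781 = 3×252 + 25
252 = 10×25 + 2
25 = 12×2 + 1
2 = 2×1 + 0  (stop)
So 8062/781 = [10; 3, 10, 12, 2].

[10; 3, 10, 12, 2]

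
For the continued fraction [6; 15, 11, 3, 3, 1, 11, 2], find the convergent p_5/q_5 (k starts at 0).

13455/2218

Using pₖ = aₖpₖ₋₁ + pₖ₋₂, qₖ = aₖqₖ₋₁ + qₖ₋₂ (with p₋₁=1, p₋₂=0, q₋₁=0, q₋₂=1):
  k=0: a=6, p=6, q=1
  k=1: a=15, p=91, q=15
  k=2: a=11, p=1007, q=166
  k=3: a=3, p=3112, q=513
  k=4: a=3, p=10343, q=1705
  k=5: a=1, p=13455, q=2218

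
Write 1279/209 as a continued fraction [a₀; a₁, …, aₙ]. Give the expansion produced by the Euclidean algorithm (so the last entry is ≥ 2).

1279 = 6×209 + 25
209 = 8×25 + 9
25 = 2×9 + 7
9 = 1×7 + 2
7 = 3×2 + 1
2 = 2×1 + 0  (stop)
So 1279/209 = [6; 8, 2, 1, 3, 2].

[6; 8, 2, 1, 3, 2]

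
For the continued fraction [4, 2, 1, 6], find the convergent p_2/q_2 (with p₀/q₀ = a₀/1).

Using pₖ = aₖpₖ₋₁ + pₖ₋₂, qₖ = aₖqₖ₋₁ + qₖ₋₂ (with p₋₁=1, p₋₂=0, q₋₁=0, q₋₂=1):
  k=0: a=4, p=4, q=1
  k=1: a=2, p=9, q=2
  k=2: a=1, p=13, q=3

13/3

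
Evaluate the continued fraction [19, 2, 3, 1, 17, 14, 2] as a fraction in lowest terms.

Fold from the inside: start with 2/1.
  14 + 1/2 = 29/2
  17 + 2/29 = 495/29
  1 + 29/495 = 524/495
  3 + 495/524 = 2067/524
  2 + 524/2067 = 4658/2067
  19 + 2067/4658 = 90569/4658

90569/4658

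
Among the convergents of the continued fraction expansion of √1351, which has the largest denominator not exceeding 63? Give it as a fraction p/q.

√1351 = [36; 1, 3, 10, 3, 1, 72, …] (period length 6).
Convergents:
  p_0/q_0 = 36/1
  p_1/q_1 = 37/1
  p_2/q_2 = 147/4
  p_3/q_3 = 1507/41
  p_4/q_4 = 4668/127
q_3 = 41 ≤ 63 < 127 = q_4, so the answer is 1507/41.

1507/41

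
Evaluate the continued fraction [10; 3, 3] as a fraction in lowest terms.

103/10

Fold from the inside: start with 3/1.
  3 + 1/3 = 10/3
  10 + 3/10 = 103/10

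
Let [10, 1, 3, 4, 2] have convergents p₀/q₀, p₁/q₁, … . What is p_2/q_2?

43/4

Using pₖ = aₖpₖ₋₁ + pₖ₋₂, qₖ = aₖqₖ₋₁ + qₖ₋₂ (with p₋₁=1, p₋₂=0, q₋₁=0, q₋₂=1):
  k=0: a=10, p=10, q=1
  k=1: a=1, p=11, q=1
  k=2: a=3, p=43, q=4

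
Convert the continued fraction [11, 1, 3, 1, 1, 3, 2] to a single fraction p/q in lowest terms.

860/73

Using pₖ = aₖpₖ₋₁ + pₖ₋₂ and qₖ = aₖqₖ₋₁ + qₖ₋₂:
  k=0: a=11, p=11, q=1
  k=1: a=1, p=12, q=1
  k=2: a=3, p=47, q=4
  k=3: a=1, p=59, q=5
  k=4: a=1, p=106, q=9
  k=5: a=3, p=377, q=32
  k=6: a=2, p=860, q=73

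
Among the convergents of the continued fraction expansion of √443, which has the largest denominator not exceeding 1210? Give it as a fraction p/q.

18585/883

√443 = [21; 21, 42, …] (period length 2).
Convergents:
  p_0/q_0 = 21/1
  p_1/q_1 = 442/21
  p_2/q_2 = 18585/883
  p_3/q_3 = 390727/18564
q_2 = 883 ≤ 1210 < 18564 = q_3, so the answer is 18585/883.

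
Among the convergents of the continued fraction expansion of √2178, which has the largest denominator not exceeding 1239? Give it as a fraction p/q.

19601/420

√2178 = [46; 1, 2, 46, 2, 1, 92, …] (period length 6).
Convergents:
  p_0/q_0 = 46/1
  p_1/q_1 = 47/1
  p_2/q_2 = 140/3
  p_3/q_3 = 6487/139
  p_4/q_4 = 13114/281
  p_5/q_5 = 19601/420
  p_6/q_6 = 1816406/38921
q_5 = 420 ≤ 1239 < 38921 = q_6, so the answer is 19601/420.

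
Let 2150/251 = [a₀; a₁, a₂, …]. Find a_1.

1

2150 = 8·251 + 142   →  a_0 = 8
251 = 1·142 + 109   →  a_1 = 1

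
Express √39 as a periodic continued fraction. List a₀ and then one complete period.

[6; 4, 12]

a₀ = ⌊√39⌋ = 6.
With m₀=0, d₀=1 and mₖ₊₁ = dₖaₖ − mₖ, dₖ₊₁ = (n − mₖ₊₁²)/dₖ, aₖ₊₁ = ⌊(a₀+mₖ₊₁)/dₖ₊₁⌋:
  k=1: m=6, d=3, a=4
  k=2: m=6, d=1, a=12
d=1 and a=2a₀=12 at k=2, so the next step gives (m, d) = (6, 3) again — its k=1 value — and the period has length 2.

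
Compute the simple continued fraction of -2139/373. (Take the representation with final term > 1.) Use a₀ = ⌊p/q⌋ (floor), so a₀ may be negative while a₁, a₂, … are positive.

[-6; 3, 1, 3, 3, 3, 2]

-2139 = -6·373 + 99
373 = 3·99 + 76
99 = 1·76 + 23
76 = 3·23 + 7
23 = 3·7 + 2
7 = 3·2 + 1
2 = 2·1 + 0  (stop)
So -2139/373 = [-6; 3, 1, 3, 3, 3, 2].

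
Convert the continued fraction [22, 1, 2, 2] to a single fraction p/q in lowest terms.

Fold from the inside: start with 2/1.
  2 + 1/2 = 5/2
  1 + 2/5 = 7/5
  22 + 5/7 = 159/7

159/7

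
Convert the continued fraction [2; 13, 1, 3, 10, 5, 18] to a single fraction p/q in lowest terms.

108431/52314

Using pₖ = aₖpₖ₋₁ + pₖ₋₂ and qₖ = aₖqₖ₋₁ + qₖ₋₂:
  k=0: a=2, p=2, q=1
  k=1: a=13, p=27, q=13
  k=2: a=1, p=29, q=14
  k=3: a=3, p=114, q=55
  k=4: a=10, p=1169, q=564
  k=5: a=5, p=5959, q=2875
  k=6: a=18, p=108431, q=52314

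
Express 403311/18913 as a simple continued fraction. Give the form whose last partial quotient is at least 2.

403311 = 21×18913 + 6138
18913 = 3×6138 + 499
6138 = 12×499 + 150
499 = 3×150 + 49
150 = 3×49 + 3
49 = 16×3 + 1
3 = 3×1 + 0  (stop)
So 403311/18913 = [21; 3, 12, 3, 3, 16, 3].

[21; 3, 12, 3, 3, 16, 3]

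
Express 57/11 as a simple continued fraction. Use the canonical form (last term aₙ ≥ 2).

[5; 5, 2]

57 = 5*11 + 2
11 = 5*2 + 1
2 = 2*1 + 0  (stop)
So 57/11 = [5; 5, 2].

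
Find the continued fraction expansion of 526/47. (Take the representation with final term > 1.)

526 = 11*47 + 9
47 = 5*9 + 2
9 = 4*2 + 1
2 = 2*1 + 0  (stop)
So 526/47 = [11; 5, 4, 2].

[11; 5, 4, 2]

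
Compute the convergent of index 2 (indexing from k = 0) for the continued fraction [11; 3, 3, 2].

113/10

Using pₖ = aₖpₖ₋₁ + pₖ₋₂, qₖ = aₖqₖ₋₁ + qₖ₋₂ (with p₋₁=1, p₋₂=0, q₋₁=0, q₋₂=1):
  k=0: a=11, p=11, q=1
  k=1: a=3, p=34, q=3
  k=2: a=3, p=113, q=10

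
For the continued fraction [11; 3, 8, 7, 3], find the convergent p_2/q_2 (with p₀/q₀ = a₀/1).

283/25

Using pₖ = aₖpₖ₋₁ + pₖ₋₂, qₖ = aₖqₖ₋₁ + qₖ₋₂ (with p₋₁=1, p₋₂=0, q₋₁=0, q₋₂=1):
  k=0: a=11, p=11, q=1
  k=1: a=3, p=34, q=3
  k=2: a=8, p=283, q=25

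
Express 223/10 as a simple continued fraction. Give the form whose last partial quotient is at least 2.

223 = 22*10 + 3
10 = 3*3 + 1
3 = 3*1 + 0  (stop)
So 223/10 = [22; 3, 3].

[22; 3, 3]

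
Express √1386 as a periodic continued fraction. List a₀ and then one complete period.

a₀ = ⌊√1386⌋ = 37.
With m₀=0, d₀=1 and mₖ₊₁ = dₖaₖ − mₖ, dₖ₊₁ = (n − mₖ₊₁²)/dₖ, aₖ₊₁ = ⌊(a₀+mₖ₊₁)/dₖ₊₁⌋:
  k=1: m=37, d=17, a=4
  k=2: m=31, d=25, a=2
  k=3: m=19, d=41, a=1
  k=4: m=22, d=22, a=2
  k=5: m=22, d=41, a=1
  k=6: m=19, d=25, a=2
  k=7: m=31, d=17, a=4
  k=8: m=37, d=1, a=74
d=1 and a=2a₀=74 at k=8, so the next step gives (m, d) = (37, 17) again — its k=1 value — and the period has length 8.

[37; 4, 2, 1, 2, 1, 2, 4, 74]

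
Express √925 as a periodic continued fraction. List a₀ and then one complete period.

[30; 2, 2, 2, 2, 60]

a₀ = ⌊√925⌋ = 30.
With m₀=0, d₀=1 and mₖ₊₁ = dₖaₖ − mₖ, dₖ₊₁ = (n − mₖ₊₁²)/dₖ, aₖ₊₁ = ⌊(a₀+mₖ₊₁)/dₖ₊₁⌋:
  k=1: m=30, d=25, a=2
  k=2: m=20, d=21, a=2
  k=3: m=22, d=21, a=2
  k=4: m=20, d=25, a=2
  k=5: m=30, d=1, a=60
d=1 and a=2a₀=60 at k=5, so the next step gives (m, d) = (30, 25) again — its k=1 value — and the period has length 5.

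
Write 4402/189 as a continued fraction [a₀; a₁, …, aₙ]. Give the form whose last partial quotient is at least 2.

[23; 3, 2, 3, 2, 3]

4402 = 23×189 + 55
189 = 3×55 + 24
55 = 2×24 + 7
24 = 3×7 + 3
7 = 2×3 + 1
3 = 3×1 + 0  (stop)
So 4402/189 = [23; 3, 2, 3, 2, 3].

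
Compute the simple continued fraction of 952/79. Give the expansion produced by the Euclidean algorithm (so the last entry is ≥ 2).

952 = 12*79 + 4
79 = 19*4 + 3
4 = 1*3 + 1
3 = 3*1 + 0  (stop)
So 952/79 = [12; 19, 1, 3].

[12; 19, 1, 3]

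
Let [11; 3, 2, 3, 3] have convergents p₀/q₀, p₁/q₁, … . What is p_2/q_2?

Using pₖ = aₖpₖ₋₁ + pₖ₋₂, qₖ = aₖqₖ₋₁ + qₖ₋₂ (with p₋₁=1, p₋₂=0, q₋₁=0, q₋₂=1):
  k=0: a=11, p=11, q=1
  k=1: a=3, p=34, q=3
  k=2: a=2, p=79, q=7

79/7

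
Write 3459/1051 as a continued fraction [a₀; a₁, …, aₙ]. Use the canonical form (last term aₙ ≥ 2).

[3; 3, 2, 3, 3, 13]

3459 = 3×1051 + 306
1051 = 3×306 + 133
306 = 2×133 + 40
133 = 3×40 + 13
40 = 3×13 + 1
13 = 13×1 + 0  (stop)
So 3459/1051 = [3; 3, 2, 3, 3, 13].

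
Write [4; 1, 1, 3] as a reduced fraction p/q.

32/7

Fold from the inside: start with 3/1.
  1 + 1/3 = 4/3
  1 + 3/4 = 7/4
  4 + 4/7 = 32/7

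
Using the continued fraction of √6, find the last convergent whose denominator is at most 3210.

√6 = [2; 2, 4, …] (period length 2).
Convergents:
  p_0/q_0 = 2/1
  p_1/q_1 = 5/2
  p_2/q_2 = 22/9
  p_3/q_3 = 49/20
  p_4/q_4 = 218/89
  p_5/q_5 = 485/198
  p_6/q_6 = 2158/881
  p_7/q_7 = 4801/1960
  p_8/q_8 = 21362/8721
q_7 = 1960 ≤ 3210 < 8721 = q_8, so the answer is 4801/1960.

4801/1960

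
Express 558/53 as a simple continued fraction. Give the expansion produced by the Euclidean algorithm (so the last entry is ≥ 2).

[10; 1, 1, 8, 3]

558 = 10×53 + 28
53 = 1×28 + 25
28 = 1×25 + 3
25 = 8×3 + 1
3 = 3×1 + 0  (stop)
So 558/53 = [10; 1, 1, 8, 3].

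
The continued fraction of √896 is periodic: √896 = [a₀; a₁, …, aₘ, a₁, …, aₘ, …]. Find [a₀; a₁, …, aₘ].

[29; 1, 13, 1, 58]

a₀ = ⌊√896⌋ = 29.
With m₀=0, d₀=1 and mₖ₊₁ = dₖaₖ − mₖ, dₖ₊₁ = (n − mₖ₊₁²)/dₖ, aₖ₊₁ = ⌊(a₀+mₖ₊₁)/dₖ₊₁⌋:
  k=1: m=29, d=55, a=1
  k=2: m=26, d=4, a=13
  k=3: m=26, d=55, a=1
  k=4: m=29, d=1, a=58
d=1 and a=2a₀=58 at k=4, so the next step gives (m, d) = (29, 55) again — its k=1 value — and the period has length 4.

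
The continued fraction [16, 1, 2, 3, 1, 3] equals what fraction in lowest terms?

Using pₖ = aₖpₖ₋₁ + pₖ₋₂ and qₖ = aₖqₖ₋₁ + qₖ₋₂:
  k=0: a=16, p=16, q=1
  k=1: a=1, p=17, q=1
  k=2: a=2, p=50, q=3
  k=3: a=3, p=167, q=10
  k=4: a=1, p=217, q=13
  k=5: a=3, p=818, q=49

818/49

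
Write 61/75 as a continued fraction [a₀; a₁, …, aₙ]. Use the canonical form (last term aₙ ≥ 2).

[0; 1, 4, 2, 1, 4]

61 = 0×75 + 61
75 = 1×61 + 14
61 = 4×14 + 5
14 = 2×5 + 4
5 = 1×4 + 1
4 = 4×1 + 0  (stop)
So 61/75 = [0; 1, 4, 2, 1, 4].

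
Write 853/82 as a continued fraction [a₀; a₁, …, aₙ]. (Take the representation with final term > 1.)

853 = 10*82 + 33
82 = 2*33 + 16
33 = 2*16 + 1
16 = 16*1 + 0  (stop)
So 853/82 = [10; 2, 2, 16].

[10; 2, 2, 16]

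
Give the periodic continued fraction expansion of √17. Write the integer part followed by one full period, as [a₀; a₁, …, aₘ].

[4; 8]

a₀ = ⌊√17⌋ = 4.
With m₀=0, d₀=1 and mₖ₊₁ = dₖaₖ − mₖ, dₖ₊₁ = (n − mₖ₊₁²)/dₖ, aₖ₊₁ = ⌊(a₀+mₖ₊₁)/dₖ₊₁⌋:
  k=1: m=4, d=1, a=8
d=1 and a=2a₀=8 at k=1, so the next step gives (m, d) = (4, 1) again — its k=1 value — and the period has length 1.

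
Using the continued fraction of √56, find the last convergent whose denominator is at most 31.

217/29

√56 = [7; 2, 14, …] (period length 2).
Convergents:
  p_0/q_0 = 7/1
  p_1/q_1 = 15/2
  p_2/q_2 = 217/29
  p_3/q_3 = 449/60
q_2 = 29 ≤ 31 < 60 = q_3, so the answer is 217/29.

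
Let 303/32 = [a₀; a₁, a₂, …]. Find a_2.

7

303 = 9·32 + 15   →  a_0 = 9
32 = 2·15 + 2   →  a_1 = 2
15 = 7·2 + 1   →  a_2 = 7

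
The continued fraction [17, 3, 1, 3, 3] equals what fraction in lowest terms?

Fold from the inside: start with 3/1.
  3 + 1/3 = 10/3
  1 + 3/10 = 13/10
  3 + 10/13 = 49/13
  17 + 13/49 = 846/49

846/49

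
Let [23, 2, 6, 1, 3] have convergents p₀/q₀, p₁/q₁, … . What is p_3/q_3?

Using pₖ = aₖpₖ₋₁ + pₖ₋₂, qₖ = aₖqₖ₋₁ + qₖ₋₂ (with p₋₁=1, p₋₂=0, q₋₁=0, q₋₂=1):
  k=0: a=23, p=23, q=1
  k=1: a=2, p=47, q=2
  k=2: a=6, p=305, q=13
  k=3: a=1, p=352, q=15

352/15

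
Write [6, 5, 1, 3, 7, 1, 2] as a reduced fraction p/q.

Using pₖ = aₖpₖ₋₁ + pₖ₋₂ and qₖ = aₖqₖ₋₁ + qₖ₋₂:
  k=0: a=6, p=6, q=1
  k=1: a=5, p=31, q=5
  k=2: a=1, p=37, q=6
  k=3: a=3, p=142, q=23
  k=4: a=7, p=1031, q=167
  k=5: a=1, p=1173, q=190
  k=6: a=2, p=3377, q=547

3377/547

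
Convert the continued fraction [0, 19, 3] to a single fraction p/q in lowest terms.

3/58

Using pₖ = aₖpₖ₋₁ + pₖ₋₂ and qₖ = aₖqₖ₋₁ + qₖ₋₂:
  k=0: a=0, p=0, q=1
  k=1: a=19, p=1, q=19
  k=2: a=3, p=3, q=58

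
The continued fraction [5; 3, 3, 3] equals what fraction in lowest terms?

Fold from the inside: start with 3/1.
  3 + 1/3 = 10/3
  3 + 3/10 = 33/10
  5 + 10/33 = 175/33

175/33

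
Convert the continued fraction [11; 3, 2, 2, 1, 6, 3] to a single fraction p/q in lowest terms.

Fold from the inside: start with 3/1.
  6 + 1/3 = 19/3
  1 + 3/19 = 22/19
  2 + 19/22 = 63/22
  2 + 22/63 = 148/63
  3 + 63/148 = 507/148
  11 + 148/507 = 5725/507

5725/507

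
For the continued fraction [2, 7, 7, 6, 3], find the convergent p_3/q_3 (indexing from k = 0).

657/307

Using pₖ = aₖpₖ₋₁ + pₖ₋₂, qₖ = aₖqₖ₋₁ + qₖ₋₂ (with p₋₁=1, p₋₂=0, q₋₁=0, q₋₂=1):
  k=0: a=2, p=2, q=1
  k=1: a=7, p=15, q=7
  k=2: a=7, p=107, q=50
  k=3: a=6, p=657, q=307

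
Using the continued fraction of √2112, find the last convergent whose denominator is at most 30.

√2112 = [45; 1, 21, 1, 90, …] (period length 4).
Convergents:
  p_0/q_0 = 45/1
  p_1/q_1 = 46/1
  p_2/q_2 = 1011/22
  p_3/q_3 = 1057/23
  p_4/q_4 = 96141/2092
q_3 = 23 ≤ 30 < 2092 = q_4, so the answer is 1057/23.

1057/23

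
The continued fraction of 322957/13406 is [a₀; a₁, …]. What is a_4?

1

322957 = 24·13406 + 1213   →  a_0 = 24
13406 = 11·1213 + 63   →  a_1 = 11
1213 = 19·63 + 16   →  a_2 = 19
63 = 3·16 + 15   →  a_3 = 3
16 = 1·15 + 1   →  a_4 = 1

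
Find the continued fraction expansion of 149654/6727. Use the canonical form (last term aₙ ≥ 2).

[22; 4, 19, 12, 2, 3]

149654 = 22·6727 + 1660
6727 = 4·1660 + 87
1660 = 19·87 + 7
87 = 12·7 + 3
7 = 2·3 + 1
3 = 3·1 + 0  (stop)
So 149654/6727 = [22; 4, 19, 12, 2, 3].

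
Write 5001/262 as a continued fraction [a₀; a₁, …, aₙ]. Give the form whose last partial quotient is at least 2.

5001 = 19×262 + 23
262 = 11×23 + 9
23 = 2×9 + 5
9 = 1×5 + 4
5 = 1×4 + 1
4 = 4×1 + 0  (stop)
So 5001/262 = [19; 11, 2, 1, 1, 4].

[19; 11, 2, 1, 1, 4]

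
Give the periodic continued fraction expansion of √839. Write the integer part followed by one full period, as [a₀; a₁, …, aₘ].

a₀ = ⌊√839⌋ = 28.

[28; 1, 27, 1, 56]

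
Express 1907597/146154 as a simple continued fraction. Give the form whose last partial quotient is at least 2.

1907597 = 13×146154 + 7595
146154 = 19×7595 + 1849
7595 = 4×1849 + 199
1849 = 9×199 + 58
199 = 3×58 + 25
58 = 2×25 + 8
25 = 3×8 + 1
8 = 8×1 + 0  (stop)
So 1907597/146154 = [13; 19, 4, 9, 3, 2, 3, 8].

[13; 19, 4, 9, 3, 2, 3, 8]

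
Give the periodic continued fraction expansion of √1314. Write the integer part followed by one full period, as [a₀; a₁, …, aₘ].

[36; 4, 72]

a₀ = ⌊√1314⌋ = 36.
With m₀=0, d₀=1 and mₖ₊₁ = dₖaₖ − mₖ, dₖ₊₁ = (n − mₖ₊₁²)/dₖ, aₖ₊₁ = ⌊(a₀+mₖ₊₁)/dₖ₊₁⌋:
  k=1: m=36, d=18, a=4
  k=2: m=36, d=1, a=72
d=1 and a=2a₀=72 at k=2, so the next step gives (m, d) = (36, 18) again — its k=1 value — and the period has length 2.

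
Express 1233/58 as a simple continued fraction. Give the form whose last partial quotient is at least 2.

1233 = 21·58 + 15
58 = 3·15 + 13
15 = 1·13 + 2
13 = 6·2 + 1
2 = 2·1 + 0  (stop)
So 1233/58 = [21; 3, 1, 6, 2].

[21; 3, 1, 6, 2]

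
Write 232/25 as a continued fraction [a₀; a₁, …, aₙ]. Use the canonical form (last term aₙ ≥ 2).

232 = 9*25 + 7
25 = 3*7 + 4
7 = 1*4 + 3
4 = 1*3 + 1
3 = 3*1 + 0  (stop)
So 232/25 = [9; 3, 1, 1, 3].

[9; 3, 1, 1, 3]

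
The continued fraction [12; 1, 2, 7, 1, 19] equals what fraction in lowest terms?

6302/497

Fold from the inside: start with 19/1.
  1 + 1/19 = 20/19
  7 + 19/20 = 159/20
  2 + 20/159 = 338/159
  1 + 159/338 = 497/338
  12 + 338/497 = 6302/497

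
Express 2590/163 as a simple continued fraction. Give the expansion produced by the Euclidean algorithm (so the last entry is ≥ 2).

2590 = 15·163 + 145
163 = 1·145 + 18
145 = 8·18 + 1
18 = 18·1 + 0  (stop)
So 2590/163 = [15; 1, 8, 18].

[15; 1, 8, 18]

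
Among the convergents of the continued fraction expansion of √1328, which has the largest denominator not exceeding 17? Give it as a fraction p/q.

328/9

√1328 = [36; 2, 3, 1, 3, 1, 3, 2, 72, …] (period length 8).
Convergents:
  p_0/q_0 = 36/1
  p_1/q_1 = 73/2
  p_2/q_2 = 255/7
  p_3/q_3 = 328/9
  p_4/q_4 = 1239/34
q_3 = 9 ≤ 17 < 34 = q_4, so the answer is 328/9.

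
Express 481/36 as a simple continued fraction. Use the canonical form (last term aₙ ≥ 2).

[13; 2, 1, 3, 3]

481 = 13·36 + 13
36 = 2·13 + 10
13 = 1·10 + 3
10 = 3·3 + 1
3 = 3·1 + 0  (stop)
So 481/36 = [13; 2, 1, 3, 3].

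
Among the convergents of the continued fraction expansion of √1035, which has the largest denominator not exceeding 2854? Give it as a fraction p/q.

72257/2246

√1035 = [32; 5, 1, 5, 64, …] (period length 4).
Convergents:
  p_0/q_0 = 32/1
  p_1/q_1 = 161/5
  p_2/q_2 = 193/6
  p_3/q_3 = 1126/35
  p_4/q_4 = 72257/2246
  p_5/q_5 = 362411/11265
q_4 = 2246 ≤ 2854 < 11265 = q_5, so the answer is 72257/2246.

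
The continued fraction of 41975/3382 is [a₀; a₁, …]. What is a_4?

41975 = 12·3382 + 1391   →  a_0 = 12
3382 = 2·1391 + 600   →  a_1 = 2
1391 = 2·600 + 191   →  a_2 = 2
600 = 3·191 + 27   →  a_3 = 3
191 = 7·27 + 2   →  a_4 = 7

7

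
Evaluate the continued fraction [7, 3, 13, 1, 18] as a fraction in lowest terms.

5963/814

Fold from the inside: start with 18/1.
  1 + 1/18 = 19/18
  13 + 18/19 = 265/19
  3 + 19/265 = 814/265
  7 + 265/814 = 5963/814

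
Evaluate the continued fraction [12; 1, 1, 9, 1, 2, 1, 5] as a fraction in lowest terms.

5899/471

Using pₖ = aₖpₖ₋₁ + pₖ₋₂ and qₖ = aₖqₖ₋₁ + qₖ₋₂:
  k=0: a=12, p=12, q=1
  k=1: a=1, p=13, q=1
  k=2: a=1, p=25, q=2
  k=3: a=9, p=238, q=19
  k=4: a=1, p=263, q=21
  k=5: a=2, p=764, q=61
  k=6: a=1, p=1027, q=82
  k=7: a=5, p=5899, q=471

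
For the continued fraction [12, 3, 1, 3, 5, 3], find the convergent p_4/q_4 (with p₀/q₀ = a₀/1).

Using pₖ = aₖpₖ₋₁ + pₖ₋₂, qₖ = aₖqₖ₋₁ + qₖ₋₂ (with p₋₁=1, p₋₂=0, q₋₁=0, q₋₂=1):
  k=0: a=12, p=12, q=1
  k=1: a=3, p=37, q=3
  k=2: a=1, p=49, q=4
  k=3: a=3, p=184, q=15
  k=4: a=5, p=969, q=79

969/79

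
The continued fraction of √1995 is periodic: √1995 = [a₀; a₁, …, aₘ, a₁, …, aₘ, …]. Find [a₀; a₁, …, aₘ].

a₀ = ⌊√1995⌋ = 44.

[44; 1, 1, 1, 88]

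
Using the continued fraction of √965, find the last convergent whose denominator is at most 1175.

14942/481

√965 = [31; 15, 1, 1, 15, 62, …] (period length 5).
Convergents:
  p_0/q_0 = 31/1
  p_1/q_1 = 466/15
  p_2/q_2 = 497/16
  p_3/q_3 = 963/31
  p_4/q_4 = 14942/481
  p_5/q_5 = 927367/29853
q_4 = 481 ≤ 1175 < 29853 = q_5, so the answer is 14942/481.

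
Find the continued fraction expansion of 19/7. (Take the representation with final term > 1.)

19 = 2*7 + 5
7 = 1*5 + 2
5 = 2*2 + 1
2 = 2*1 + 0  (stop)
So 19/7 = [2; 1, 2, 2].

[2; 1, 2, 2]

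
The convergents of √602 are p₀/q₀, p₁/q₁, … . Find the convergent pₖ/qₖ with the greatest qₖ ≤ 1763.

34031/1387

√602 = [24; 1, 1, 6, 1, 1, 48, …] (period length 6).
Convergents:
  p_0/q_0 = 24/1
  p_1/q_1 = 25/1
  p_2/q_2 = 49/2
  p_3/q_3 = 319/13
  p_4/q_4 = 368/15
  p_5/q_5 = 687/28
  p_6/q_6 = 33344/1359
  p_7/q_7 = 34031/1387
  p_8/q_8 = 67375/2746
q_7 = 1387 ≤ 1763 < 2746 = q_8, so the answer is 34031/1387.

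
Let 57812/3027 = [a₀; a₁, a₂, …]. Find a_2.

8

57812 = 19·3027 + 299   →  a_0 = 19
3027 = 10·299 + 37   →  a_1 = 10
299 = 8·37 + 3   →  a_2 = 8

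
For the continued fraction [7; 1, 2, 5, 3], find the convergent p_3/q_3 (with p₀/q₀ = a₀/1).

123/16

Using pₖ = aₖpₖ₋₁ + pₖ₋₂, qₖ = aₖqₖ₋₁ + qₖ₋₂ (with p₋₁=1, p₋₂=0, q₋₁=0, q₋₂=1):
  k=0: a=7, p=7, q=1
  k=1: a=1, p=8, q=1
  k=2: a=2, p=23, q=3
  k=3: a=5, p=123, q=16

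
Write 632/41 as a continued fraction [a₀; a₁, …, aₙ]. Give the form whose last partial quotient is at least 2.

632 = 15×41 + 17
41 = 2×17 + 7
17 = 2×7 + 3
7 = 2×3 + 1
3 = 3×1 + 0  (stop)
So 632/41 = [15; 2, 2, 2, 3].

[15; 2, 2, 2, 3]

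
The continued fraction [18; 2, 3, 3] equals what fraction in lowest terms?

424/23

Fold from the inside: start with 3/1.
  3 + 1/3 = 10/3
  2 + 3/10 = 23/10
  18 + 10/23 = 424/23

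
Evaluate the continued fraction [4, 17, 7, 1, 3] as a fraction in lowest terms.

Fold from the inside: start with 3/1.
  1 + 1/3 = 4/3
  7 + 3/4 = 31/4
  17 + 4/31 = 531/31
  4 + 31/531 = 2155/531

2155/531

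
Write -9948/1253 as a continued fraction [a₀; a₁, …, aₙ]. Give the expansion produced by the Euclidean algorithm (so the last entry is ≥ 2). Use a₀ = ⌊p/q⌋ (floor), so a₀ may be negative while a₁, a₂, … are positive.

-9948 = -8·1253 + 76
1253 = 16·76 + 37
76 = 2·37 + 2
37 = 18·2 + 1
2 = 2·1 + 0  (stop)
So -9948/1253 = [-8; 16, 2, 18, 2].

[-8; 16, 2, 18, 2]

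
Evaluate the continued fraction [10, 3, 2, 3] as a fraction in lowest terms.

Using pₖ = aₖpₖ₋₁ + pₖ₋₂ and qₖ = aₖqₖ₋₁ + qₖ₋₂:
  k=0: a=10, p=10, q=1
  k=1: a=3, p=31, q=3
  k=2: a=2, p=72, q=7
  k=3: a=3, p=247, q=24

247/24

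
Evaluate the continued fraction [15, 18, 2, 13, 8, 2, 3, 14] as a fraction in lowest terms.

Using pₖ = aₖpₖ₋₁ + pₖ₋₂ and qₖ = aₖqₖ₋₁ + qₖ₋₂:
  k=0: a=15, p=15, q=1
  k=1: a=18, p=271, q=18
  k=2: a=2, p=557, q=37
  k=3: a=13, p=7512, q=499
  k=4: a=8, p=60653, q=4029
  k=5: a=2, p=128818, q=8557
  k=6: a=3, p=447107, q=29700
  k=7: a=14, p=6388316, q=424357

6388316/424357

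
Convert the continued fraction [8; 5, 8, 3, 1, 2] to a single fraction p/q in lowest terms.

Using pₖ = aₖpₖ₋₁ + pₖ₋₂ and qₖ = aₖqₖ₋₁ + qₖ₋₂:
  k=0: a=8, p=8, q=1
  k=1: a=5, p=41, q=5
  k=2: a=8, p=336, q=41
  k=3: a=3, p=1049, q=128
  k=4: a=1, p=1385, q=169
  k=5: a=2, p=3819, q=466

3819/466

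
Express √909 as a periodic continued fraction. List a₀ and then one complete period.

a₀ = ⌊√909⌋ = 30.
With m₀=0, d₀=1 and mₖ₊₁ = dₖaₖ − mₖ, dₖ₊₁ = (n − mₖ₊₁²)/dₖ, aₖ₊₁ = ⌊(a₀+mₖ₊₁)/dₖ₊₁⌋:
  k=1: m=30, d=9, a=6
  k=2: m=24, d=37, a=1
  k=3: m=13, d=20, a=2
  k=4: m=27, d=9, a=6
  k=5: m=27, d=20, a=2
  k=6: m=13, d=37, a=1
  k=7: m=24, d=9, a=6
  k=8: m=30, d=1, a=60
d=1 and a=2a₀=60 at k=8, so the next step gives (m, d) = (30, 9) again — its k=1 value — and the period has length 8.

[30; 6, 1, 2, 6, 2, 1, 6, 60]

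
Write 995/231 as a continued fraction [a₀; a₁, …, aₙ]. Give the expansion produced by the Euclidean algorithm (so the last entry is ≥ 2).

995 = 4*231 + 71
231 = 3*71 + 18
71 = 3*18 + 17
18 = 1*17 + 1
17 = 17*1 + 0  (stop)
So 995/231 = [4; 3, 3, 1, 17].

[4; 3, 3, 1, 17]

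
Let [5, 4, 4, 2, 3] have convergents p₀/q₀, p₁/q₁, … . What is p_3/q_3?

Using pₖ = aₖpₖ₋₁ + pₖ₋₂, qₖ = aₖqₖ₋₁ + qₖ₋₂ (with p₋₁=1, p₋₂=0, q₋₁=0, q₋₂=1):
  k=0: a=5, p=5, q=1
  k=1: a=4, p=21, q=4
  k=2: a=4, p=89, q=17
  k=3: a=2, p=199, q=38

199/38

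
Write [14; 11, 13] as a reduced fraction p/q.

2029/144

Using pₖ = aₖpₖ₋₁ + pₖ₋₂ and qₖ = aₖqₖ₋₁ + qₖ₋₂:
  k=0: a=14, p=14, q=1
  k=1: a=11, p=155, q=11
  k=2: a=13, p=2029, q=144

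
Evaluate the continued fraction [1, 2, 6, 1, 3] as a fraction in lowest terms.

85/58

Using pₖ = aₖpₖ₋₁ + pₖ₋₂ and qₖ = aₖqₖ₋₁ + qₖ₋₂:
  k=0: a=1, p=1, q=1
  k=1: a=2, p=3, q=2
  k=2: a=6, p=19, q=13
  k=3: a=1, p=22, q=15
  k=4: a=3, p=85, q=58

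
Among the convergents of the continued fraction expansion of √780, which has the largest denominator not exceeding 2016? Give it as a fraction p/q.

√780 = [27; 1, 12, 1, 54, …] (period length 4).
Convergents:
  p_0/q_0 = 27/1
  p_1/q_1 = 28/1
  p_2/q_2 = 363/13
  p_3/q_3 = 391/14
  p_4/q_4 = 21477/769
  p_5/q_5 = 21868/783
  p_6/q_6 = 283893/10165
q_5 = 783 ≤ 2016 < 10165 = q_6, so the answer is 21868/783.

21868/783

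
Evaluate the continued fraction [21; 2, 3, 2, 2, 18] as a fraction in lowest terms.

15391/718

Using pₖ = aₖpₖ₋₁ + pₖ₋₂ and qₖ = aₖqₖ₋₁ + qₖ₋₂:
  k=0: a=21, p=21, q=1
  k=1: a=2, p=43, q=2
  k=2: a=3, p=150, q=7
  k=3: a=2, p=343, q=16
  k=4: a=2, p=836, q=39
  k=5: a=18, p=15391, q=718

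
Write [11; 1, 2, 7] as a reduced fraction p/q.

Using pₖ = aₖpₖ₋₁ + pₖ₋₂ and qₖ = aₖqₖ₋₁ + qₖ₋₂:
  k=0: a=11, p=11, q=1
  k=1: a=1, p=12, q=1
  k=2: a=2, p=35, q=3
  k=3: a=7, p=257, q=22

257/22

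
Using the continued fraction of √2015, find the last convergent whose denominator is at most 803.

√2015 = [44; 1, 7, 1, 88, …] (period length 4).
Convergents:
  p_0/q_0 = 44/1
  p_1/q_1 = 45/1
  p_2/q_2 = 359/8
  p_3/q_3 = 404/9
  p_4/q_4 = 35911/800
  p_5/q_5 = 36315/809
q_4 = 800 ≤ 803 < 809 = q_5, so the answer is 35911/800.

35911/800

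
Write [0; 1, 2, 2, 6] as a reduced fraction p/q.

Fold from the inside: start with 6/1.
  2 + 1/6 = 13/6
  2 + 6/13 = 32/13
  1 + 13/32 = 45/32
  0 + 32/45 = 32/45

32/45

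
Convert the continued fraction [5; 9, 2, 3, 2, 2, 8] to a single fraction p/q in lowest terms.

Using pₖ = aₖpₖ₋₁ + pₖ₋₂ and qₖ = aₖqₖ₋₁ + qₖ₋₂:
  k=0: a=5, p=5, q=1
  k=1: a=9, p=46, q=9
  k=2: a=2, p=97, q=19
  k=3: a=3, p=337, q=66
  k=4: a=2, p=771, q=151
  k=5: a=2, p=1879, q=368
  k=6: a=8, p=15803, q=3095

15803/3095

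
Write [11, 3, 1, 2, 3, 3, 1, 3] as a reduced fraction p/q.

Using pₖ = aₖpₖ₋₁ + pₖ₋₂ and qₖ = aₖqₖ₋₁ + qₖ₋₂:
  k=0: a=11, p=11, q=1
  k=1: a=3, p=34, q=3
  k=2: a=1, p=45, q=4
  k=3: a=2, p=124, q=11
  k=4: a=3, p=417, q=37
  k=5: a=3, p=1375, q=122
  k=6: a=1, p=1792, q=159
  k=7: a=3, p=6751, q=599

6751/599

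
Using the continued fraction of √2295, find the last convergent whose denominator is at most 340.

14803/309

√2295 = [47; 1, 9, 1, 1, 1, 9, 1, 94, …] (period length 8).
Convergents:
  p_0/q_0 = 47/1
  p_1/q_1 = 48/1
  p_2/q_2 = 479/10
  p_3/q_3 = 527/11
  p_4/q_4 = 1006/21
  p_5/q_5 = 1533/32
  p_6/q_6 = 14803/309
  p_7/q_7 = 16336/341
q_6 = 309 ≤ 340 < 341 = q_7, so the answer is 14803/309.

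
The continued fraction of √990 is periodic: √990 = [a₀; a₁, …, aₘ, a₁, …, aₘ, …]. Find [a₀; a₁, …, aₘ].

[31; 2, 6, 2, 62]

a₀ = ⌊√990⌋ = 31.
With m₀=0, d₀=1 and mₖ₊₁ = dₖaₖ − mₖ, dₖ₊₁ = (n − mₖ₊₁²)/dₖ, aₖ₊₁ = ⌊(a₀+mₖ₊₁)/dₖ₊₁⌋:
  k=1: m=31, d=29, a=2
  k=2: m=27, d=9, a=6
  k=3: m=27, d=29, a=2
  k=4: m=31, d=1, a=62
d=1 and a=2a₀=62 at k=4, so the next step gives (m, d) = (31, 29) again — its k=1 value — and the period has length 4.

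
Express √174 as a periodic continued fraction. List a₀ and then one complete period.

a₀ = ⌊√174⌋ = 13.

[13; 5, 4, 5, 26]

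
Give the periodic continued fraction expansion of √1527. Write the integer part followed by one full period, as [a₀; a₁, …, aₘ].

a₀ = ⌊√1527⌋ = 39.
With m₀=0, d₀=1 and mₖ₊₁ = dₖaₖ − mₖ, dₖ₊₁ = (n − mₖ₊₁²)/dₖ, aₖ₊₁ = ⌊(a₀+mₖ₊₁)/dₖ₊₁⌋:
  k=1: m=39, d=6, a=13
  k=2: m=39, d=1, a=78
d=1 and a=2a₀=78 at k=2, so the next step gives (m, d) = (39, 6) again — its k=1 value — and the period has length 2.

[39; 13, 78]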